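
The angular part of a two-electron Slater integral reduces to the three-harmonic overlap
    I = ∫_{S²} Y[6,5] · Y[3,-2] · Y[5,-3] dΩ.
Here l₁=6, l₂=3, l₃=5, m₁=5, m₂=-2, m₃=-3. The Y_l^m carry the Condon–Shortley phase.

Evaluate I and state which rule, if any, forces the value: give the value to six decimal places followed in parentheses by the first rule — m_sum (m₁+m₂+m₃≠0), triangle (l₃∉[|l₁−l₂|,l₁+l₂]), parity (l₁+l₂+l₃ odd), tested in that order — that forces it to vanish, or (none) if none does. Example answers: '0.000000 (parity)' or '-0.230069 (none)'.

m-sum 0 ✓  L=14 even ✓  3≤5≤9 ✓
Π(2lᵢ+1) = 13×7×11 = 1001
triangle coeff Δ(6,3,5) = 1/675675
Σ_t [1,3]: t=1:−1/8640 t=2:+1/2304 t=3:−1/8640 = 7/34560
(3j)²=7/429 [(6 3 5; 0 0 0)], sign=-1
Σ_t [0,1]: t=0:+1/120960 t=1:−1/483840 = 1/161280
(3j)²=2/91 [(6 3 5; 5 -2 -3)], sign=+1
⇒ 4πI² = 14/39
I = (-1)√(14/39/(4π)) = -0.16901560
No selection rule forces the value: the integral is nonzero (none).

-0.169016 (none)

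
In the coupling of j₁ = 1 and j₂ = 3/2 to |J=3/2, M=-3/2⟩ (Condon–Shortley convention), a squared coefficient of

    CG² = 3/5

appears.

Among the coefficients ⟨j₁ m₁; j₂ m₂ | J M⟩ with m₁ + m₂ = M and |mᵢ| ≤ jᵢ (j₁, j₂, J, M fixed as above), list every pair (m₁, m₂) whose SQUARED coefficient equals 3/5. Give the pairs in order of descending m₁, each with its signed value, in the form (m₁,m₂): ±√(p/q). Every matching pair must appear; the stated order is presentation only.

Admissible pairs with m₁+m₂ = M = -3/2: (-1,-1/2), (0,-3/2)
  (m₁,m₂)=(0,-3/2): CG² = 3/5, CG = +√(3/5)   ← matches the target
  (m₁,m₂)=(-1,-1/2): CG² = 2/5, CG = −√(2/5)
Pairs with CG² = 3/5: (0,-3/2): +√(3/5)

(0,-3/2): +√(3/5)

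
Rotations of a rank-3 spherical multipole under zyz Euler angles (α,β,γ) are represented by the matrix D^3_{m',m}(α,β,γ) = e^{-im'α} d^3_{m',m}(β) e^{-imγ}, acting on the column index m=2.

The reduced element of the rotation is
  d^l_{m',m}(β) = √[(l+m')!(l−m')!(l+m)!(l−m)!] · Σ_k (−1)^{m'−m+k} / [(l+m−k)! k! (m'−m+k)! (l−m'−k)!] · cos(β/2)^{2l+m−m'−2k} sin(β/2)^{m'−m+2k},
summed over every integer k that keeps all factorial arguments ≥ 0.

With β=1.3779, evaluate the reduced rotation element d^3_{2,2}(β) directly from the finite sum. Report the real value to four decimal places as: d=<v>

d=-0.5059

d^3_{2,2}(β=1.3779) via the finite sum:
With c≡cos(β/2)=0.771914 and s≡sin(β/2)=0.635727, N=[120·1·120·1]^{1/2}=120.000000
The bounds max(0,m−m')=0 and min(l+m,l−m')=1 give 2 terms
  k=0: (−1)^0·120.0000/(120)·0.7719^6·0.6357^0 = +0.211550
  k=1: (−1)^1·120.0000/(24)·0.7719^4·0.6357^2 = -0.717442
d^3_{2,2}(1.3779) = +0.211550 -0.717442 = -0.505892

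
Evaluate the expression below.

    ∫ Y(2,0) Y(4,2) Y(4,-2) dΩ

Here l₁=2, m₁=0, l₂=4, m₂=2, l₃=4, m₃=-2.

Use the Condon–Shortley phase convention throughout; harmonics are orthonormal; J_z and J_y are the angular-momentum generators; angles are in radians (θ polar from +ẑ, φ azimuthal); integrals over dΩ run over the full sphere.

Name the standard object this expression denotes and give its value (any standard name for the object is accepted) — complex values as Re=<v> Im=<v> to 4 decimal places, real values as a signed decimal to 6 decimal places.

Gaunt coefficient, +0.065536

This is a Gaunt coefficient — the integral of a triple product of spherical harmonics over the sphere.
Rules hold: Σm=0, L=10 even, 2≤4≤6.
N = 5·9·9 = 405
Δ = 2!·2!·6!/11! = 1/13860
Racah Σ t=0..2: t=0:+1/192 t=1:−1/36 t=2:+1/192 = -5/288
⇒ 3j(2 4 4; 0 0 0)² = 20/693, sgn -1
Racah Σ t=0..2: t=0:+1/2880 t=1:−1/120 t=2:+1/192 = -1/360
⇒ 3j(2 4 4; 0 2 -2)² = 16/3465, sgn -1
4πI² = N·(3j₀)²·(3jₘ)² = 320/5929
I = +1·√(0.053972/4π) = 0.06553591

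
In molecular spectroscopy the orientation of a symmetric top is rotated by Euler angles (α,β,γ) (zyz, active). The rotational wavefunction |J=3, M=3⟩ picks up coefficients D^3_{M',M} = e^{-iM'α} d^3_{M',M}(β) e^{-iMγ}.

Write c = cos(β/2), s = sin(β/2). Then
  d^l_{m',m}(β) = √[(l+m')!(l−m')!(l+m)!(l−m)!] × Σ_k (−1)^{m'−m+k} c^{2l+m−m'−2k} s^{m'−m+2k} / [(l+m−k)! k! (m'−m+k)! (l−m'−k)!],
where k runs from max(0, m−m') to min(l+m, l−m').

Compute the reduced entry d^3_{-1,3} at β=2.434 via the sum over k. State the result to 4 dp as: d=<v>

d=0.3600

d^3_{-1,3}(β=2.4340) via the finite sum:
With c≡cos(β/2)=0.346461 and s≡sin(β/2)=0.938064, N=[2·24·720·1]^{1/2}=185.903201
The bounds max(0,m−m')=4 and min(l+m,l−m')=4 give 1 term
  k=4: (−1)^0·185.9032/(48)·0.3465^2·0.9381^4 = +0.359986
d^3_{-1,3}(2.4340) = +0.359986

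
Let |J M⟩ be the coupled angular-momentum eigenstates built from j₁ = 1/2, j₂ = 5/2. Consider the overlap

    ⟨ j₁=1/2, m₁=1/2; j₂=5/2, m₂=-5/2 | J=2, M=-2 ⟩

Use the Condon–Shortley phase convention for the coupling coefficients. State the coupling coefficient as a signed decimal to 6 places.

+√(5/6) ≈ +0.912871

√[5·1!0!4!/6! · 1!0!0!5!0!4!] = √(480)
  +(−1)^0/∏(0,1,0,0,0,4)! = 1/24  (running 1/24)
⟨..|..⟩ = √(480)·(1/24) = +0.912871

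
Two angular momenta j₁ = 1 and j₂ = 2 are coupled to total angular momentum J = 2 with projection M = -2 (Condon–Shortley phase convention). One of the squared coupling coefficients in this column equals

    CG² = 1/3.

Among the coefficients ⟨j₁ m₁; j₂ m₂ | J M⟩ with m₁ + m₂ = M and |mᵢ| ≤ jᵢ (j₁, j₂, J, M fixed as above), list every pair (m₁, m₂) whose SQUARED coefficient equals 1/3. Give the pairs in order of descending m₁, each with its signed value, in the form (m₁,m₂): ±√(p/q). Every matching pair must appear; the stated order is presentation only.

(-1,-1): −√(1/3)

Admissible pairs with m₁+m₂ = M = -2: (-1,-1), (0,-2)
  (m₁,m₂)=(0,-2): CG² = 2/3, CG = +√(2/3)
  (m₁,m₂)=(-1,-1): CG² = 1/3, CG = −√(1/3)   ← matches the target
Pairs with CG² = 1/3: (-1,-1): −√(1/3)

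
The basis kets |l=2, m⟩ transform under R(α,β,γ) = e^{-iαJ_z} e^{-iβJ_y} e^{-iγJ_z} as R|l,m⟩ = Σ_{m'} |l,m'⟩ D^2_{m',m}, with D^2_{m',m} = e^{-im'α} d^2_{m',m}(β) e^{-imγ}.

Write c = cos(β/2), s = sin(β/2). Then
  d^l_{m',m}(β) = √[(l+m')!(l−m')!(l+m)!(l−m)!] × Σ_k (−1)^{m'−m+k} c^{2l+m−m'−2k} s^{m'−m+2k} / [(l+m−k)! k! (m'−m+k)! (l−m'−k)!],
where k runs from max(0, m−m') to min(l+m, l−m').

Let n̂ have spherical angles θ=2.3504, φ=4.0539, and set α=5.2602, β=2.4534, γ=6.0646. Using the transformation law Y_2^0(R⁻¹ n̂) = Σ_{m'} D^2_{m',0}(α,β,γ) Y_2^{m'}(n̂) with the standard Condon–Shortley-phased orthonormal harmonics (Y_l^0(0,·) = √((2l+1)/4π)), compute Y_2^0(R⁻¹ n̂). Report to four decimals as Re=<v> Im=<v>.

Need the full column D^2_{m',0} for m'=−2..2 at α=5.2602, β=2.4534, γ=6.0646.
cos(β/2)=0.337346, sin(β/2)=0.941381
d^2_{-2,0}: single k=2 term ⇒ +0.247035;  D = -0.113017-0.219666i
d^2_{-1,0}: k∈[1..2] ⇒ +0.088525 -0.689362 = -0.600836;  D = -0.312927+0.512914i
d^2_{0,0}: k∈[0..2] ⇒ +0.012951 -0.403406 +0.785346 = +0.394892;  D = +0.394892+0.000000i
d^2_{1,0}: k∈[0..1] ⇒ -0.088525 +0.689362 = +0.600836;  D = +0.312927+0.512914i
d^2_{2,0}: single k=0 term ⇒ +0.247035;  D = -0.113017+0.219666i
Y_2^{m'}(θ=2.3504,φ=4.0539) and Σ D·Y over m':
  (-0.1130-0.2197i)·(-0.0491-0.1891i)  (-0.3129+0.5129i)·(+0.2364-0.3055i)  (+0.3949+0.0000i)·(+0.1522+0.0000i)  (+0.3129+0.5129i)·(-0.2364-0.3055i)  (-0.1130+0.2197i)·(-0.0491+0.1891i)
Y_2^0(R⁻¹ n̂) = +0.153570-0.000000i

Re=0.1536 Im=0.0000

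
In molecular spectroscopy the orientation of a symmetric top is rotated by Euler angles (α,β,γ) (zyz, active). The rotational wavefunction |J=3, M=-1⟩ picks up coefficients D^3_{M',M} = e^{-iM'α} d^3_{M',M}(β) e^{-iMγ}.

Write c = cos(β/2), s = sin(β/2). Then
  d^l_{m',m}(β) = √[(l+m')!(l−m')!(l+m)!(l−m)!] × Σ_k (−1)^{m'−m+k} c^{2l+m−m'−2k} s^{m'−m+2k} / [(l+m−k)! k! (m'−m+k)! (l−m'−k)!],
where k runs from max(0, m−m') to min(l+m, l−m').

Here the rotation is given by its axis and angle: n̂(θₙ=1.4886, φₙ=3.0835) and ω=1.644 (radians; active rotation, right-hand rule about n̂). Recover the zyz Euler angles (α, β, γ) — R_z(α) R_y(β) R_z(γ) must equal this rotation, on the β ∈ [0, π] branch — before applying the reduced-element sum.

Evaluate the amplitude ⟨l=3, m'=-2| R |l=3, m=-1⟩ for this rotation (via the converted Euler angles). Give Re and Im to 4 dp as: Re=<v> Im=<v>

Re=0.0904 Im=-0.4319

Axis–angle → zyz. n̂ = (sinθₙcosφₙ, sinθₙsinφₙ, cosθₙ) = (-0.994943, +0.057864, +0.082104), ω = 1.6440.
R = I cosω + sinω [n̂]ₓ + (1−cosω) n̂n̂ᵀ gives
  R = [+0.989173, -0.143666, -0.029954; +0.020102, -0.069545, +0.997376; -0.145372, -0.987180, -0.065904]
β = atan2(√(R₁₃²+R₂₃²), R₃₃) = 1.636748; α = atan2(R₂₃, R₁₃) mod 2π = 1.600820; γ = atan2(R₃₂, −R₃₁) mod 2π = 4.858598
Split into d^3_{-2,-1}(β=1.6367) × two z-phases.
c=cos(1.636748/2)=0.683409, s=sin(1.636748/2)=0.730036; N=√[1·120·2·24]=75.894664
k∈{1,2} keeps every argument non-negative
  k=1: (−1)^0·75.8947/(24)·0.6834^5·0.7300^1 = +0.344150
  k=2: (−1)^1·75.8947/(12)·0.6834^3·0.7300^3 = -0.785424
d^3_{-2,-1}(1.6367) = +0.344150 -0.785424 = -0.441275
D = (-0.998198-0.060012i)·(-0.441275)·(+0.145689-0.989330i) = +0.090372-0.431921i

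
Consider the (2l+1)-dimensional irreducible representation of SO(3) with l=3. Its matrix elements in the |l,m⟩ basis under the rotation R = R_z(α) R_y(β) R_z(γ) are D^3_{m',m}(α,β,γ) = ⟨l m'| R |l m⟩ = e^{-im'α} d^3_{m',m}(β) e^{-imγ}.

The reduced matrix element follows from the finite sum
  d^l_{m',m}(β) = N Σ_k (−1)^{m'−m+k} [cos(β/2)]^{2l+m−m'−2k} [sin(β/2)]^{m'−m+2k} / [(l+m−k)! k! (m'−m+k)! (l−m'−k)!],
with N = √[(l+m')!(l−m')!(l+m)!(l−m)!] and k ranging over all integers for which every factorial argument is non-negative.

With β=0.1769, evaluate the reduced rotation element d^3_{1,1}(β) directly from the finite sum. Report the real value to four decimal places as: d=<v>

d=0.9157

d^3_{1,1}(β=0.1769) via the finite sum:
Half-angle: c=0.996091, s=0.088335. N=√(24·2·24·2)=48.000000
Admissible k: 0..2 (factorial args all ≥0)
  k=0: (−1)^0·48.0000/(48)·0.9961^6·0.0883^0 = +0.976773
  k=1: (−1)^1·48.0000/(6)·0.9961^4·0.0883^2 = -0.061454
  k=2: (−1)^2·48.0000/(8)·0.9961^2·0.0883^4 = +0.000362
d^3_{1,1}(0.1769) = +0.976773 -0.061454 +0.000362 = +0.915682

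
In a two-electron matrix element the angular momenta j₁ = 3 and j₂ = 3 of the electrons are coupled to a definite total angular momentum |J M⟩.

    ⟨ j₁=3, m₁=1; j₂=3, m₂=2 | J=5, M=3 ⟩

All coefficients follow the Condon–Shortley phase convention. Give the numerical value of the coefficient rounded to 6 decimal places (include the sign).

-0.408248

triangle: 1!×5!×5!/12! = 14400/479001600
(j±m)!: 4!×2!×5!×1!×8!×2! = 464486400
prefactor² = (2J+1)×Δ×N² = 153600
  k=0: +1/(0!×1!×2!×5!×3!×0!) = 1/1440
  k=1: −1/(1!×0!×1!×4!×4!×1!) = -1/576
Σ = -1/960  ⇒  CG² = 153600×(-1/960)² = 1/6
CG = −√(1/6) = -0.408248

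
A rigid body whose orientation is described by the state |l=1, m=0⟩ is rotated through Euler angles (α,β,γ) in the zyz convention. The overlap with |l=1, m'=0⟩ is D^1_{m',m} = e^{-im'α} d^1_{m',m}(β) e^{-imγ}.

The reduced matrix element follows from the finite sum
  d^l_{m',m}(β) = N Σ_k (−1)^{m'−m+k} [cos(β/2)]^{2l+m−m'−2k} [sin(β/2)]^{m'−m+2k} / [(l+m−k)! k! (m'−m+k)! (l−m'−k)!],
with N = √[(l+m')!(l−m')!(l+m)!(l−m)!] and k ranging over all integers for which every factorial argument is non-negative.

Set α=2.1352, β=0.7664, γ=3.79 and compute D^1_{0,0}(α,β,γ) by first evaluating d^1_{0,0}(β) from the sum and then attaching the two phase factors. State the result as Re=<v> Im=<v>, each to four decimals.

First d^1_{0,0}(β=0.7664), then the phase factors e^{-i(0)α} and e^{-i(0)γ}:
c=cos(0.766400/2)=0.927473, s=sin(0.766400/2)=0.373890; N=√[1·1·1·1]=1.000000
k∈{0,1} keeps every argument non-negative
  k=0: (−1)^0·1.0000/(1)·0.9275^2·0.3739^0 = +0.860206
  k=1: (−1)^1·1.0000/(1)·0.9275^0·0.3739^2 = -0.139794
d^1_{0,0}(0.7664) = +0.860206 -0.139794 = +0.720412
D = (+1.000000+0.000000i)·(+0.720412)·(+1.000000+0.000000i) = +0.720412+0.000000i

Re=0.7204 Im=0.0000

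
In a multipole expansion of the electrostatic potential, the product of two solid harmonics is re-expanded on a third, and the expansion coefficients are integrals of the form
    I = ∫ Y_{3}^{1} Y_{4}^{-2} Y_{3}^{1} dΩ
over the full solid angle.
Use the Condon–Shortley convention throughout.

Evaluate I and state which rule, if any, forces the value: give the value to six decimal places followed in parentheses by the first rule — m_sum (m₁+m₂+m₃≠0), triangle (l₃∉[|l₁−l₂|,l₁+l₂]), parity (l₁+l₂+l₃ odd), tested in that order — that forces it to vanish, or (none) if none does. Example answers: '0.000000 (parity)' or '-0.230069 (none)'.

0.162193 (none)

m-sum 0 ✓  L=10 even ✓  1≤3≤7 ✓
Π(2lᵢ+1) = 7×9×7 = 441
triangle coeff Δ(3,4,3) = 1/34650
Σ_t [1,3]: t=1:−1/72 t=2:+1/16 t=3:−1/72 = 5/144
(3j)²=2/77 [(3 4 3; 0 0 0)], sign=-1
Σ_t [0,2]: t=0:+1/192 t=1:−1/36 t=2:+1/192 = -5/288
(3j)²=20/693 [(3 4 3; 1 -2 1)], sign=-1
⇒ 4πI² = 40/121
I = (+1)√(40/121/(4π)) = 0.16219310
No selection rule forces the value: the integral is nonzero (none).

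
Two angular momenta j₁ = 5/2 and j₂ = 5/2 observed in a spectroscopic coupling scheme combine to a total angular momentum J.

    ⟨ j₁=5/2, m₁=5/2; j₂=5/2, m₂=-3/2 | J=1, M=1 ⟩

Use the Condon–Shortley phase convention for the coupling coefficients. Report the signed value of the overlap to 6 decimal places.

√[3·4!1!1!/7! · 5!0!1!4!2!0!] = √(576/7)
  +(−1)^0/∏(0,4,0,1,1,0)! = 1/24  (running 1/24)
⟨..|..⟩ = √(576/7)·(1/24) = +0.377964

+√(1/7) = +0.377964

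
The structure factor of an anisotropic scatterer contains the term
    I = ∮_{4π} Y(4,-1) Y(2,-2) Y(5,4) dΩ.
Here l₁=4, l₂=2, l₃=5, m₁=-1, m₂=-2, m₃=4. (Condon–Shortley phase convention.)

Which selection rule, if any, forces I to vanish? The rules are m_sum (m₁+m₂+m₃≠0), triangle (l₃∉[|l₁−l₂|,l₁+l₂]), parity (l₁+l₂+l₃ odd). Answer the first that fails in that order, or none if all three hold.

Σmᵢ = 1  ✗
l₃∈[|l₁−l₂|,l₁+l₂]=[2,6], have l₃=5
Σlᵢ = 11 ⇒ odd

m_sum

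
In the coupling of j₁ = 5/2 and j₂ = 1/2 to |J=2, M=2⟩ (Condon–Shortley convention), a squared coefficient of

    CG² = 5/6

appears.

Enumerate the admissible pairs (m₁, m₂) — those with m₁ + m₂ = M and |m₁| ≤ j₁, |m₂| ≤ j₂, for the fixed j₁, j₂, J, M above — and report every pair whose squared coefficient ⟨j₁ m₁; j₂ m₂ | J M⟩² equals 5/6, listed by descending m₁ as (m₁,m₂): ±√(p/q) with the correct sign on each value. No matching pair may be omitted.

Admissible pairs with m₁+m₂ = M = 2: (3/2,1/2), (5/2,-1/2)
  (m₁,m₂)=(5/2,-1/2): CG² = 5/6, CG = +√(5/6)   ← matches the target
  (m₁,m₂)=(3/2,1/2): CG² = 1/6, CG = −√(1/6)
Pairs with CG² = 5/6: (5/2,-1/2): +√(5/6)

(5/2,-1/2): +√(5/6)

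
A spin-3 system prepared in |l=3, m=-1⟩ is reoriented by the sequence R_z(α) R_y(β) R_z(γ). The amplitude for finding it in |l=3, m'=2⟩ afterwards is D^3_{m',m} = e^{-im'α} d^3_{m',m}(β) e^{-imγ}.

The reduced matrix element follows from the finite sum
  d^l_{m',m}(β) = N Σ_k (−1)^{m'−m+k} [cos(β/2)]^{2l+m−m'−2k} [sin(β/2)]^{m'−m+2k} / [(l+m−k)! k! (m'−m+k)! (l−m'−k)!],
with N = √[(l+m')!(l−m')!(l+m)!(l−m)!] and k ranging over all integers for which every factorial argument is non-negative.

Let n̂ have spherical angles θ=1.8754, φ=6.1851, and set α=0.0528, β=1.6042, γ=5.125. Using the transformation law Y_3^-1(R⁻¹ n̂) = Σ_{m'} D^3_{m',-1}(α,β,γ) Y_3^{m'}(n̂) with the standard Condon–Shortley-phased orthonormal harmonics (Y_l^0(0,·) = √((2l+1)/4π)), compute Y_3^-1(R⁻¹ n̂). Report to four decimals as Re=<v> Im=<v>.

Re=0.2731 Im=-0.2152

Need the full column D^3_{m',-1} for m'=−3..3 at α=0.0528, β=1.6042, γ=5.1250.
cos(β/2)=0.695199, sin(β/2)=0.718818
d^3_{-3,-1}: single k=2 term ⇒ +0.467432;  D = +0.252639-0.393277i
d^3_{-2,-1}: k∈[1..2] ⇒ +0.369117 -0.789247 = -0.420131;  D = -0.208102+0.364970i
d^3_{-1,-1}: k∈[0..2] ⇒ +0.112890 -0.965524 +0.774184 = -0.078451;  D = -0.035208+0.070107i
d^3_{0,-1}: k∈[0..2] ⇒ -0.404347 +1.296865 -0.462161 = +0.430358;  D = +0.172575-0.394241i
d^3_{1,-1}: k∈[0..2] ⇒ +0.724143 -1.032245 +0.137947 = -0.170155;  D = -0.059911+0.159258i
d^3_{2,-1}: k∈[0..1] ⇒ -0.789247 +0.421893 = -0.367354;  D = -0.111018+0.350177i
d^3_{3,-1}: single k=0 term ⇒ +0.499733;  D = +0.125674-0.483673i
Y_3^{m'}(θ=1.8754,φ=6.1851) and Σ D·Y over m':
  (+0.2526-0.3933i)·(+0.3466+0.1051i)  (-0.2081+0.3650i)·(-0.2736-0.0544i)  (-0.0352+0.0701i)·(-0.1688-0.0166i)  (+0.1726-0.3942i)·(+0.2854+0.0000i)  (-0.0599+0.1593i)·(+0.1688-0.0166i)  (-0.1110+0.3502i)·(-0.2736+0.0544i)  (+0.1257-0.4837i)·(-0.3466+0.1051i)
Y_3^-1(R⁻¹ n̂) = +0.273148-0.215195i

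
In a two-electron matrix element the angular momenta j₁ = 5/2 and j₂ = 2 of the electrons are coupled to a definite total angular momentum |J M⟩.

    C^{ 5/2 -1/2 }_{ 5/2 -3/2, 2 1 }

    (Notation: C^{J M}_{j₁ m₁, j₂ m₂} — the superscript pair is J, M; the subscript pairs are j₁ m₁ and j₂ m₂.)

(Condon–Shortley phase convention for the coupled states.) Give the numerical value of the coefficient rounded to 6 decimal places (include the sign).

triangle: 2!·3!·2!/8! = 24/40320
(j±m)!: 1!·4!·3!·1!·2!·3! = 1728
prefactor² = (2J+1)·Δ·N² = 216/35
  k=1: −1/(1!·1!·3!·2!·0!·0!) = -1/12
  k=2: +1/(2!·0!·2!·1!·1!·1!) = 1/4
Σ = 1/6  ⇒  CG² = 216/35·(1/6)² = 6/35
CG = +√(6/35) = +0.414039

+0.414039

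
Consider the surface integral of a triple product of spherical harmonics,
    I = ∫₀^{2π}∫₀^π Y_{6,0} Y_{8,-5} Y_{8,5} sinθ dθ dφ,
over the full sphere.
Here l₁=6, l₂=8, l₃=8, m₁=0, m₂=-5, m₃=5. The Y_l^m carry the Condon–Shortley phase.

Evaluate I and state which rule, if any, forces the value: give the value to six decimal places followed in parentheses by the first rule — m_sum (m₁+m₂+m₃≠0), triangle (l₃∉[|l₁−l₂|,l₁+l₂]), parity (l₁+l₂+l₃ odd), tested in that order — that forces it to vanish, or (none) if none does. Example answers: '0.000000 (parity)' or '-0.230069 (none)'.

m-sum 0 ✓  L=22 even ✓  2≤8≤14 ✓
Π(2lᵢ+1) = 13×17×17 = 3757
triangle coeff Δ(6,8,8) = 1/13742520792
Σ_t [0,6]: t=0:+1/41803776000 t=1:−1/435456000 t=2:+1/39813120 t=3:−1/18662400 t=4:+1/39813120 t=5:−1/435456000 t=6:+1/41803776000 = -11/1393459200
(3j)²=600/96577 [(6 8 8; 0 0 0)], sign=-1
Σ_t [0,3]: t=0:+1/15676416000 t=1:−1/1161216000 t=2:+1/836075520 t=3:−1/4702924800 = 1/5374771200
(3j)²=325/178296 [(6 8 8; 0 -5 5)], sign=-1
⇒ 4πI² = 8125/190969
I = (+1)√(8125/190969/(4π)) = 0.05818691
No selection rule forces the value: the integral is nonzero (none).

0.058187 (none)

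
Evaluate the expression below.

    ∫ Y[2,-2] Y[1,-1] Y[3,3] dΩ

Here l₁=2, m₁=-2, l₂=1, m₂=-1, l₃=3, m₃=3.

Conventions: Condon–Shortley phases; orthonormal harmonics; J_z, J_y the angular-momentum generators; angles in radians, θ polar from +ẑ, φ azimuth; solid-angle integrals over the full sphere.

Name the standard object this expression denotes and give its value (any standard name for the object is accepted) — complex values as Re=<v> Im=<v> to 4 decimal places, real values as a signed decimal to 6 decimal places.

This is a Gaunt coefficient — the integral of a triple product of spherical harmonics over the sphere.
Rules hold: Σm=0, L=6 even, 1≤3≤3.
N = 5·3·7 = 105
Δ = 0!·4!·2!/7! = 1/105
Racah Σ t=0..0: t=0:+1/4 = 1/4
⇒ 3j(2 1 3; 0 0 0)² = 3/35, sgn -1
Racah Σ t=0..0: t=0:+1/48 = 1/48
⇒ 3j(2 1 3; -2 -1 3)² = 1/7, sgn +1
4πI² = N·(3j₀)²·(3jₘ)² = 9/7
I = -1·√(1.28571/4π) = -0.31986543

Gaunt coefficient, -0.319865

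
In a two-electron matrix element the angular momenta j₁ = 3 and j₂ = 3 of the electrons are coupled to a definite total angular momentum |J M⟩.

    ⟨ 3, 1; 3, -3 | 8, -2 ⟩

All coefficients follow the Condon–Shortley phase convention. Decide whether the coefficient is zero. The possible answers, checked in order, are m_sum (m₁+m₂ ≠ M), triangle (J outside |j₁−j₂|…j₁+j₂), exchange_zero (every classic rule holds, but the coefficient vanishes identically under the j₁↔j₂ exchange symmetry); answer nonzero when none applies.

triangle

m-sum: m₁+m₂ = 1+(-3) = -2, M = -2  ✓
triangle: need |j₁−j₂| ≤ J ≤ j₁+j₂, i.e. J ∈ [0, 6]; J = 8 is outside ✗ ⇒ coefficient is 0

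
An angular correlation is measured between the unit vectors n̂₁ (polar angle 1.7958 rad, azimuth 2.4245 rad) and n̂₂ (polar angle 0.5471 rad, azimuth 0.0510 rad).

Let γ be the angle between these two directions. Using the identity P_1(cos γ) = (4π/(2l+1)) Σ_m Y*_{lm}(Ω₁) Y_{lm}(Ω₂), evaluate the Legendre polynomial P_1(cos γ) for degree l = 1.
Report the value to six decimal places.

-0.555269

Term-by-term m-sum for l=1 (normalisation 4π/3 = 4.188790):
  m=-1: Y*=-0.253842+0.221334i  Y=+0.179497-0.009162i  product -0.043536+0.042055i
  m=+0: Y*=-0.109012-0.000000i  Y=+0.417284+0.000000i  product -0.045489-0.000000i
  m=+1: Y*=+0.253842+0.221334i  Y=-0.179497-0.009162i  product -0.043536-0.042055i
Accumulated sum -0.132561+0.000000i; after 4π/(2l+1) scaling, -0.555269+0.000000i ⇒ P_1 = -0.555269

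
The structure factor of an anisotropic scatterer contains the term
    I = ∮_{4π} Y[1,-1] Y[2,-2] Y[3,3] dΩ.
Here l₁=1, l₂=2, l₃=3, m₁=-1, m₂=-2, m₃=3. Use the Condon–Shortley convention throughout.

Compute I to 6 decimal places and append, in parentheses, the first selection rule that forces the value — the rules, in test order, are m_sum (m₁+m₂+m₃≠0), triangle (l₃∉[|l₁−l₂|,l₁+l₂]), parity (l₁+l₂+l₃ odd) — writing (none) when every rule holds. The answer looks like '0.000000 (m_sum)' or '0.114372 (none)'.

m-sum 0 ✓  L=6 even ✓  1≤3≤3 ✓
Π(2lᵢ+1) = 3×5×7 = 105
triangle coeff Δ(1,2,3) = 1/105
Σ_t [0,0]: t=0:+1/4 = 1/4
(3j)²=3/35 [(1 2 3; 0 0 0)], sign=-1
Σ_t [0,0]: t=0:+1/48 = 1/48
(3j)²=1/7 [(1 2 3; -1 -2 3)], sign=+1
⇒ 4πI² = 9/7
I = (-1)√(9/7/(4π)) = -0.31986543
No selection rule forces the value: the integral is nonzero (none).

-0.319865 (none)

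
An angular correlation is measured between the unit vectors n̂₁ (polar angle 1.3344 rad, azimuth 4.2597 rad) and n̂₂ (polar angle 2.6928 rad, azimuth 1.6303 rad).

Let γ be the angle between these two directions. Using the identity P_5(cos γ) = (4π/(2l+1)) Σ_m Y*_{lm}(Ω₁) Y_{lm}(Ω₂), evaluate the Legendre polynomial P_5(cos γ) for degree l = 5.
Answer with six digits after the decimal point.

Term-by-term m-sum for l=5 (normalisation 4π/11 = 1.142397):
  [-5]  conj(Y_{5,-5})(Ω₁) = (-0.310195, 0.257399) ; Y_{5,-5}(Ω₂) = (-0.002092, -0.006823) ; Δ = (0.002405, 0.001578)
  [-4]  conj(Y_{5,-4})(Ω₁) = (-0.072978, -0.298268) ; Y_{5,-4}(Ω₂) = (-0.045541, 0.011049) ; Δ = (0.006619, 0.012777)
  [-3]  conj(Y_{5,-3})(Ω₁) = (-0.157328, -0.033982) ; Y_{5,-3}(Ω₂) = (0.031637, 0.175343) ; Δ = (0.000981, -0.028661)
  [-2]  conj(Y_{5,-2})(Ω₁) = (0.193499, -0.246551) ; Y_{5,-2}(Ω₂) = (0.409640, -0.048982) ; Δ = (0.067188, -0.110475)
  [-1]  conj(Y_{5,-1})(Ω₁) = (-0.040214, -0.082681) ; Y_{5,-1}(Ω₂) = (-0.028702, -0.481792) ; Δ = (-0.038681, 0.021748)
  [+0]  conj(Y_{5,0})(Ω₁) = (0.310876, -0.000000) ; Y_{5,0}(Ω₂) = (0.032602, 0.000000) ; Δ = (0.010135, 0.000000)
  [+1]  conj(Y_{5,1})(Ω₁) = (0.040214, -0.082681) ; Y_{5,1}(Ω₂) = (0.028702, -0.481792) ; Δ = (-0.038681, -0.021748)
  [+2]  conj(Y_{5,2})(Ω₁) = (0.193499, 0.246551) ; Y_{5,2}(Ω₂) = (0.409640, 0.048982) ; Δ = (0.067188, 0.110475)
  [+3]  conj(Y_{5,3})(Ω₁) = (0.157328, -0.033982) ; Y_{5,3}(Ω₂) = (-0.031637, 0.175343) ; Δ = (0.000981, 0.028661)
  [+4]  conj(Y_{5,4})(Ω₁) = (-0.072978, 0.298268) ; Y_{5,4}(Ω₂) = (-0.045541, -0.011049) ; Δ = (0.006619, -0.012777)
  [+5]  conj(Y_{5,5})(Ω₁) = (0.310195, 0.257399) ; Y_{5,5}(Ω₂) = (0.002092, -0.006823) ; Δ = (0.002405, -0.001578)
Σ over m = (0.087161, 0.000000); ×(4π/11) → (0.099572, 0.000000). Real part: 0.099572

0.099572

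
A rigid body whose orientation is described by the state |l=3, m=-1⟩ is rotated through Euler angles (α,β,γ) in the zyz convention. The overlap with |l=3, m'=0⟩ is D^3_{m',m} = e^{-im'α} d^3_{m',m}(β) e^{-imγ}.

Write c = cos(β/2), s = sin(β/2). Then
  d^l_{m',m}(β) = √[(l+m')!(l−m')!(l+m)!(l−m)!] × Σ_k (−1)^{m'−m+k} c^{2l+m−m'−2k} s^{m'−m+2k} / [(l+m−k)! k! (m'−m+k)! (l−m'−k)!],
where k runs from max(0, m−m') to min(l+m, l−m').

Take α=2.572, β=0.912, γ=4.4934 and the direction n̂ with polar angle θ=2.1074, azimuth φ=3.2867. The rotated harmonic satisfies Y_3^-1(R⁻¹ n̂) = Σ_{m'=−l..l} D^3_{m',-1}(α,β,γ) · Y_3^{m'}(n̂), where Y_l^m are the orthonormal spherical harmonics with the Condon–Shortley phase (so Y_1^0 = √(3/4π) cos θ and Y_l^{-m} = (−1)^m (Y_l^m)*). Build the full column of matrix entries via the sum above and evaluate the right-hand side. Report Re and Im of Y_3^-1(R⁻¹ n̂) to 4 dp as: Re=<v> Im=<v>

Re=0.1870 Im=0.1705

Need the full column D^3_{m',-1} for m'=−3..3 at α=2.5720, β=0.9120, γ=4.4934.
cos(β/2)=0.897821, sin(β/2)=0.440360
d^3_{-3,-1}: single k=2 term ⇒ +0.488002;  D = +0.457238-0.170526i
d^3_{-2,-1}: k∈[1..2] ⇒ +0.812376 -0.390863 = +0.421514;  D = -0.412022-0.088949i
d^3_{-1,-1}: k∈[0..2] ⇒ +0.523768 -1.008012 +0.181871 = -0.302373;  D = -0.214490-0.213128i
d^3_{0,-1}: k∈[0..2] ⇒ -0.889914 +0.642253 -0.051502 = -0.299163;  D = +0.064991+0.292018i
d^3_{1,-1}: k∈[0..2] ⇒ +0.756009 -0.242495 +0.007292 = +0.520806;  D = -0.178879+0.489123i
d^3_{2,-1}: k∈[0..1] ⇒ -0.390863 +0.047014 = -0.343848;  D = -0.273607+0.208256i
d^3_{3,-1}: single k=0 term ⇒ +0.117397;  D = -0.117012+0.009500i
Y_3^{m'}(θ=2.1074,φ=3.2867) and Σ D·Y over m':
  (+0.4572-0.1705i)·(-0.2402+0.1117i)  (-0.4120-0.0889i)·(-0.3698+0.1104i)  (-0.2145-0.2131i)·(-0.0843+0.0123i)  (+0.0650+0.2920i)·(+0.3230+0.0000i)  (-0.1789+0.4891i)·(+0.0843+0.0123i)  (-0.2736+0.2083i)·(-0.3698-0.1104i)  (-0.1170+0.0095i)·(+0.2402+0.1117i)
Y_3^-1(R⁻¹ n̂) = +0.187019+0.170521i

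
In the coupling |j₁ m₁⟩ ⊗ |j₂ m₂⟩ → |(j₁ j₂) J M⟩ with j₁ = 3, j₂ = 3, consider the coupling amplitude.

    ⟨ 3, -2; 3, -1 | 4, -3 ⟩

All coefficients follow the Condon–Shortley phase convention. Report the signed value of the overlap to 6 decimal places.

-0.301511

j₁+j₂−J=2  J+j₁−j₂=4  J−j₁+j₂=4  j₁+j₂+J+1=11
(j₁±m₁, j₂±m₂, J±M) = (1,5,2,4,1,7)
P² = 82944/11
sum k=1..2:
  [1] −1/144 = -1/144
  [2] +1/288 = 1/288
S = -1/288
C² = P²·S² = 1/11 ; C = -0.301511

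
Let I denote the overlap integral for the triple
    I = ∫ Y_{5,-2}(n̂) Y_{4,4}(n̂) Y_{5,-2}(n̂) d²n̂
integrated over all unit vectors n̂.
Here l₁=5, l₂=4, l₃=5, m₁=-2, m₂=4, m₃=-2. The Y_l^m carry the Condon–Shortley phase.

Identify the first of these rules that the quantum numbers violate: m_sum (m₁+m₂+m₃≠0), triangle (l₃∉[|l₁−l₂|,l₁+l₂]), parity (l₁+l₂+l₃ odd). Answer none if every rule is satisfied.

none

m₁+m₂+m₃ = -2 + 4 − 2 = 0  ✓
triangle: |5−4|=1 ≤ l₃=5 ≤ 5+4=9  ✓
parity: l₁+l₂+l₃ = 14 is even  ✓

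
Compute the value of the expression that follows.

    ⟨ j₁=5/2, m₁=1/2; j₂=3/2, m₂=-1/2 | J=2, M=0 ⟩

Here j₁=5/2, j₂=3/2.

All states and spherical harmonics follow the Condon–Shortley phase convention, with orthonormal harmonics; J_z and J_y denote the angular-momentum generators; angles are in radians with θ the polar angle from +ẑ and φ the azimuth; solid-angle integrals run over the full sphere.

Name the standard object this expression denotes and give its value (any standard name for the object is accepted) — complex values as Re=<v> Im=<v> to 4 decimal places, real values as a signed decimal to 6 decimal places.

Clebsch–Gordan coefficient, −√(1/14) ≈ -0.267261

This is a Clebsch–Gordan (vector-coupling) coefficient.
triangle: 2!·3!·1!/7! = 12/5040
(j±m)!: 3!·2!·1!·2!·2!·2! = 96
prefactor² = (2J+1)·Δ·N² = 8/7
  k=0: +1/(0!·2!·2!·1!·1!·0!) = 1/4
  k=1: −1/(1!·1!·1!·0!·2!·1!) = -1/2
Σ = -1/4  ⇒  CG² = 8/7·(-1/4)² = 1/14
CG = −√(1/14) = -0.267261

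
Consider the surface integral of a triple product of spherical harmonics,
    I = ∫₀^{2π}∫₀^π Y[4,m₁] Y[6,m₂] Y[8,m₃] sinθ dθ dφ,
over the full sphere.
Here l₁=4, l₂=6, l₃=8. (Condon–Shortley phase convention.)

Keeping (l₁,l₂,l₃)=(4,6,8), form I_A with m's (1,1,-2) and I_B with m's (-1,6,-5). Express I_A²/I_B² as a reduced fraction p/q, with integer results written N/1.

39601/31460

l's match ⇒ only the (l;m) 3-j factors differ between A and B.
A: triangle coeff Δ(4,6,8) = 1/23279256; Σ_t [0,2]: t=0:+1/2177280 t=1:−1/829440 t=2:+1/3456000 = -199/435456000; (3j)²=39601/3879876 [(4 6 8; 1 1 -2)], sign=-1
B: triangle coeff Δ(4,6,8) = 1/23279256; Σ_t [2,2]: t=2:+1/261273600 = 1/261273600; (3j)²=55/6783 [(4 6 8; -1 6 -5)], sign=-1
I_A²/I_B² = (39601/3879876)/(55/6783) = 39601/31460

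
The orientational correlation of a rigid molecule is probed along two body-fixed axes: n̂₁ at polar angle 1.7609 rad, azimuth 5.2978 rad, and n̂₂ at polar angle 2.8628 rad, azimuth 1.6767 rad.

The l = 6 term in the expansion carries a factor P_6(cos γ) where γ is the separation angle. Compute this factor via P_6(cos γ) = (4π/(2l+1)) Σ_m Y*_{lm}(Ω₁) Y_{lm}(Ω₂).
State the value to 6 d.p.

-0.290574

Expand P_6 via completeness: Σ_{m} conj(Y_{6,m}) at Ω₁ times Y_{6,m} at Ω₂ —
  m=-6: (+0.403712+0.156991i) × (-0.000169+0.000125i) = -0.000088+0.000024i  (running Σ = -0.000088+0.000024i)
  m=-5: (-0.061472-0.282122i) × (+0.001283+0.002192i) = +0.000539-0.000497i  (running Σ = +0.000452-0.000473i)
  m=-4: (+0.140362-0.144507i) × (+0.017100-0.007711i) = +0.001286-0.003553i  (running Σ = +0.001738-0.004026i)
  m=-3: (-0.298673-0.056029i) × (-0.029221-0.088858i) = +0.003749+0.028177i  (running Σ = +0.005487+0.024151i)
  m=-2: (-0.048840-0.115526i) × (-0.302736+0.065098i) = +0.022306+0.031795i  (running Σ = +0.027793+0.055945i)
  m=-1: (-0.167726+0.253007i) × (+0.062941+0.592099i) = -0.160362-0.083386i  (running Σ = -0.132569-0.027441i)
  m=0: (-0.104377-0.000000i) × (+0.339752+0.000000i) = -0.035462-0.000000i  (running Σ = -0.168032-0.027441i)
  m=1: (+0.167726+0.253007i) × (-0.062941+0.592099i) = -0.160362+0.083386i  (running Σ = -0.328394+0.055945i)
  m=2: (-0.048840+0.115526i) × (-0.302736-0.065098i) = +0.022306-0.031795i  (running Σ = -0.306088+0.024151i)
  m=3: (+0.298673-0.056029i) × (+0.029221-0.088858i) = +0.003749-0.028177i  (running Σ = -0.302339-0.004026i)
  m=4: (+0.140362+0.144507i) × (+0.017100+0.007711i) = +0.001286+0.003553i  (running Σ = -0.301053-0.000473i)
  m=5: (+0.061472-0.282122i) × (-0.001283+0.002192i) = +0.000539+0.000497i  (running Σ = -0.300513+0.000024i)
  m=6: (+0.403712-0.156991i) × (-0.000169-0.000125i) = -0.000088-0.000024i  (running Σ = -0.300601-0.000000i)
Accumulated sum -0.300601-0.000000i; after 4π/(2l+1) scaling, -0.290574-0.000000i ⇒ P_6 = -0.290574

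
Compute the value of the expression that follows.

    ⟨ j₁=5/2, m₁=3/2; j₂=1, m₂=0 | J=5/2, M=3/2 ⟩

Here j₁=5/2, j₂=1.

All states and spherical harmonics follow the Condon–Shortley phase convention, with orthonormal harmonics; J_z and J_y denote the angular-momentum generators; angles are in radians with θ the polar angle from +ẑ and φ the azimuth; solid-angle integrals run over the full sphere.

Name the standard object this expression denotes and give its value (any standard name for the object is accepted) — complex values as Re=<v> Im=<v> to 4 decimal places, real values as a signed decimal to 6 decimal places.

Clebsch–Gordan coefficient, +√(9/35) ≈ +0.507093

This is a Clebsch–Gordan (vector-coupling) coefficient.
√[6·1!4!1!/7! · 4!1!1!1!4!1!] = √(576/35)
  +(−1)^0/∏(0,1,1,1,3,0)! = 1/6  (running 1/6)
  +(−1)^1/∏(1,0,0,0,4,1)! = -1/24  (running 1/8)
⟨..|..⟩ = √(576/35)·(1/8) = +0.507093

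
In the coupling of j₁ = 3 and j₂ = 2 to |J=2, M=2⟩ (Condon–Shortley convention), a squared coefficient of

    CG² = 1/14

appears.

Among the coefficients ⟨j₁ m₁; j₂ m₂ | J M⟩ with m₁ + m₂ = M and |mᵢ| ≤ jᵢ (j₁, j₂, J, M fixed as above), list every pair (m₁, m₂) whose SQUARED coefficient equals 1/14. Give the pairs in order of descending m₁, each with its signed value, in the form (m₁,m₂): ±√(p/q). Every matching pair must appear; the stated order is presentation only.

Admissible pairs with m₁+m₂ = M = 2: (0,2), (1,1), (2,0), (3,-1)
  (m₁,m₂)=(3,-1): CG² = 5/14, CG = +√(5/14)
  (m₁,m₂)=(2,0): CG² = 5/14, CG = −√(5/14)
  (m₁,m₂)=(1,1): CG² = 3/14, CG = +√(3/14)
  (m₁,m₂)=(0,2): CG² = 1/14, CG = −√(1/14)   ← matches the target
Pairs with CG² = 1/14: (0,2): −√(1/14)

(0,2): −√(1/14)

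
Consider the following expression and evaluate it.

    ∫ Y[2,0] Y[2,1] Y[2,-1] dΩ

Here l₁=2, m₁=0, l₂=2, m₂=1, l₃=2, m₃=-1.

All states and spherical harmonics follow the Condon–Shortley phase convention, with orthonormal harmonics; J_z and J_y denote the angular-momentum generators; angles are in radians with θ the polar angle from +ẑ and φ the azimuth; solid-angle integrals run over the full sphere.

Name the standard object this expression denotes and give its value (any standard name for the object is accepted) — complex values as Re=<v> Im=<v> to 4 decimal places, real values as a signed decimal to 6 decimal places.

Gaunt coefficient, -0.090112

This is a Gaunt coefficient — the integral of a triple product of spherical harmonics over the sphere.
Checks pass: Σm=0; 6 even; l₃=2∈[0,4].
(2·2+1)(2·2+1)(2·2+1) = 125
Δ: 2! 2! 2! / 7! → 1/630
sum: t=0:+1/8 t=1:−1/1 t=2:+1/8 = -3/4
3j²(2 2 2; 0 0 0) = Δ·Π!·Σ² = 2/35  (sign -1)
sum: t=1:−1/2 t=2:+1/4 = -1/4
3j²(2 2 2; 0 1 -1) = Δ·Π!·Σ² = 1/70  (sign +1)
combine: 4πI² = 125·2/35·1/70 = 5/49
take √, sign -1: I = -0.09011188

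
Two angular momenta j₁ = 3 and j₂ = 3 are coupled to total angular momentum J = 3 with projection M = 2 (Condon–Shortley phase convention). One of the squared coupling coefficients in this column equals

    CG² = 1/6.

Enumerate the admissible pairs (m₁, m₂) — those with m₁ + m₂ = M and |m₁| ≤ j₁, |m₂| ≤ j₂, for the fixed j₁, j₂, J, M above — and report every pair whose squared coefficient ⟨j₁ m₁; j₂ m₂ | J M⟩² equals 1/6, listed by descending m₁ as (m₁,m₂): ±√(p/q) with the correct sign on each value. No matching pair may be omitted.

(2,0): −√(1/6); (0,2): +√(1/6)

Admissible pairs with m₁+m₂ = M = 2: (-1,3), (0,2), (1,1), (2,0), (3,-1)
  (m₁,m₂)=(3,-1): CG² = 1/3, CG = +√(1/3)
  (m₁,m₂)=(2,0): CG² = 1/6, CG = −√(1/6)   ← matches the target
  (m₁,m₂)=(1,1): CG² = 0/1, CG = 0
  (m₁,m₂)=(0,2): CG² = 1/6, CG = +√(1/6)   ← matches the target
  (m₁,m₂)=(-1,3): CG² = 1/3, CG = −√(1/3)
Pairs with CG² = 1/6: (2,0): −√(1/6); (0,2): +√(1/6)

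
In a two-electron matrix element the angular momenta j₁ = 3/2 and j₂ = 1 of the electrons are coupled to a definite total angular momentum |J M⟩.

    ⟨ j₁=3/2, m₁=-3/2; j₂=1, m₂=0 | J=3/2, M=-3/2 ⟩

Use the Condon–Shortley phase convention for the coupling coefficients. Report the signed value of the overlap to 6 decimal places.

j₁+j₂−J=1  J+j₁−j₂=2  J−j₁+j₂=1  j₁+j₂+J+1=5
(j₁±m₁, j₂±m₂, J±M) = (0,3,1,1,0,3)
P² = 12/5
sum k=1..1:
  [1] −1/2 = -1/2
S = -1/2
C² = P²·S² = 3/5 ; C = -0.774597

-0.774597  (= −√(3/5))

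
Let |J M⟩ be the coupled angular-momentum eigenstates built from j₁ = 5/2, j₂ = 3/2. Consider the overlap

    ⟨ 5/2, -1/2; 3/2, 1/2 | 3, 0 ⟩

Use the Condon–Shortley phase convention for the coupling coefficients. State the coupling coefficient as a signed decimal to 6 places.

-0.447214

√[7·1!4!2!/8! · 2!3!2!1!3!3!] = √(36/5)
  +(−1)^0/∏(0,1,3,2,1,0)! = 1/12  (running 1/12)
  +(−1)^1/∏(1,0,2,1,2,1)! = -1/4  (running -1/6)
⟨..|..⟩ = √(36/5)·(-1/6) = -0.447214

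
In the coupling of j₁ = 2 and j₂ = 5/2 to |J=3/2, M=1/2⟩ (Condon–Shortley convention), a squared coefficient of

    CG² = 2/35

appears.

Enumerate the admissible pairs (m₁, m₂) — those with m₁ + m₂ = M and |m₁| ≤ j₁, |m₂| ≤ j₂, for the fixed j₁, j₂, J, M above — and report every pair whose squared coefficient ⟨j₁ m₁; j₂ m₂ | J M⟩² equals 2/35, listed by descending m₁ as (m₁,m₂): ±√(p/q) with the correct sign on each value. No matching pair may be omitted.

(0,1/2): +√(2/35)

Admissible pairs with m₁+m₂ = M = 1/2: (-2,5/2), (-1,3/2), (0,1/2), (1,-1/2), (2,-3/2)
  (m₁,m₂)=(2,-3/2): CG² = 32/105, CG = +√(32/105)
  (m₁,m₂)=(1,-1/2): CG² = 5/21, CG = −√(5/21)
  (m₁,m₂)=(0,1/2): CG² = 2/35, CG = +√(2/35)   ← matches the target
  (m₁,m₂)=(-1,3/2): CG² = 2/105, CG = +√(2/105)
  (m₁,m₂)=(-2,5/2): CG² = 8/21, CG = −√(8/21)
Pairs with CG² = 2/35: (0,1/2): +√(2/35)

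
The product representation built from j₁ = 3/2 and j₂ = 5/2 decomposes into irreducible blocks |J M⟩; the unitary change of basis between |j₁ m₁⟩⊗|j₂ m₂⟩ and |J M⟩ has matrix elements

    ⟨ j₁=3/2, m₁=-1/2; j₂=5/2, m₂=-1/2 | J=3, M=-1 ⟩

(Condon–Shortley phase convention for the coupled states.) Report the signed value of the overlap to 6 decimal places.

−√(1/60) ≈ -0.129099

triangle: 1!·2!·4!/8! = 48/40320
(j±m)!: 1!·2!·2!·3!·2!·4! = 1152
prefactor² = (2J+1)·Δ·N² = 48/5
  k=0: +1/(0!·1!·2!·2!·0!·2!) = 1/8
  k=1: −1/(1!·0!·1!·1!·1!·3!) = -1/6
Σ = -1/24  ⇒  CG² = 48/5·(-1/24)² = 1/60
CG = −√(1/60) = -0.129099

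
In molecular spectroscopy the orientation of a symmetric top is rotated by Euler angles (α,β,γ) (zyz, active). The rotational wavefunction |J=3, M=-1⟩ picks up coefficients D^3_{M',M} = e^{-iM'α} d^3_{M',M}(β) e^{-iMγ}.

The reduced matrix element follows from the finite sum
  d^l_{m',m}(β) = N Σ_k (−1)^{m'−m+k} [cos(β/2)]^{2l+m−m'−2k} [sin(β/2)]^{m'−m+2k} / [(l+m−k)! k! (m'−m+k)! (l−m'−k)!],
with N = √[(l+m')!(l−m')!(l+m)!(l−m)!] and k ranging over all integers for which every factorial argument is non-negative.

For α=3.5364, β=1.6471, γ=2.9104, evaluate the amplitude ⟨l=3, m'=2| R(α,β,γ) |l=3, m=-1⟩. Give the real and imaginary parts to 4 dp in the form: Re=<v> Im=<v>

Split into d^3_{2,-1}(β=1.6471) × two z-phases.
Half-angle: c=0.679621, s=0.733563. N=√(120·1·2·24)=75.894664
Admissible k: 0..1 (factorial args all ≥0)
  k=0: (−1)^3·75.8947/(12)·0.6796^3·0.7336^3 = -0.783688
  k=1: (−1)^4·75.8947/(24)·0.6796^1·0.7336^5 = +0.456514
d^3_{2,-1}(1.6471) = -0.783688 +0.456514 = -0.327174
D = (+0.704119-0.710082i)·(-0.327174)·(-0.973394+0.229139i) = +0.171007-0.278926i

Re=0.1710 Im=-0.2789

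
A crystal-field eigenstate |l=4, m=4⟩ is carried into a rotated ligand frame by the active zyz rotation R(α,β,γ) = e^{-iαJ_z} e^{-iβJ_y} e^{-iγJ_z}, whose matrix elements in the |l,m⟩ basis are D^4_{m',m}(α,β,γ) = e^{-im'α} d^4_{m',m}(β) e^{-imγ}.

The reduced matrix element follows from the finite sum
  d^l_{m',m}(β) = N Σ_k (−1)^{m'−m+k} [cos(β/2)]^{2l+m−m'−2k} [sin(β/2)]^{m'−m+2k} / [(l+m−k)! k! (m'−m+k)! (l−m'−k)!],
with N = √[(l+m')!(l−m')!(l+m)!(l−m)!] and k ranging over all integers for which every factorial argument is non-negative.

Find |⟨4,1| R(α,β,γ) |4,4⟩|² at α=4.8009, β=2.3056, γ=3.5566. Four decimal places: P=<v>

P=0.0040

Split into d^4_{1,4}(β=2.3056) × two z-phases.
Half-angle: c=0.405930, s=0.913904. N=√(120·6·40320·1)=5387.986637
Admissible k: 3..3 (factorial args all ≥0)
  k=3: (−1)^0·5387.9866/(720)·0.4059^5·0.9139^3 = +0.062958
d^4_{1,4}(2.3056) = +0.062958
|D^4_{1,4}|² = |d^4_{1,4}(β)|² = (+0.062958)² = 0.003964 (the z-rotation phases have unit modulus)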